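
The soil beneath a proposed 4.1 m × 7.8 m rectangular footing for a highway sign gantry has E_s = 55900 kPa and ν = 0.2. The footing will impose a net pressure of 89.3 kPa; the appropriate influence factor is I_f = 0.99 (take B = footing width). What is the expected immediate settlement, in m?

S_e ≈ 0.00622 m

Immediate (elastic) settlement: S_e = q·B·(1−ν²)/E_s · I_f.
S_e = 89.3 × 4.1 × (1 − 0.2²) / 55900 × 0.99
    = 89.3 × 4.1 × 0.96 / 55900 × 0.99
    = 0.006225 m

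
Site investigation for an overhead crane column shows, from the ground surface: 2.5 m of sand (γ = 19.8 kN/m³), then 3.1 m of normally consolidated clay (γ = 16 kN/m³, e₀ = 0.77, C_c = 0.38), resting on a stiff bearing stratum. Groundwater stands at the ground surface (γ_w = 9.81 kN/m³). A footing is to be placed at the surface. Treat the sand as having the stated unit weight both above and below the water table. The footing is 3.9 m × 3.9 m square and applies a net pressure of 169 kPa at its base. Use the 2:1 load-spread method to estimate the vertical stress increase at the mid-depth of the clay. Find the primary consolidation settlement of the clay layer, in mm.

S_c ≈ 225 mm

Mid-depth of clay below the ground surface: z = 2.5 + 3.1/2 = 4.05 m.
Total vertical stress at mid-clay: σ_v = 19.8×2.5 + 16×1.55 = 74.3 kPa.
Pore pressure: u = 9.81×(4.05 − 0) = 39.73 kPa.
Initial effective stress: σ'_0 = σ_v − u = 74.3 − 39.73 = 34.57 kPa.
Stress increase at mid-clay by the 2:1 spreading method:
Δσ = qBL/((B+z)(L+z)) = 169×3.9×3.9/((3.9+4.05)(3.9+4.05)) = 40.671 kPa
Final effective stress: σ'_f = σ'_0 + Δσ = 34.57 + 40.671 = 75.241 kPa.
Normally consolidated clay, so the full stress increment lies on the virgin compression line:
S_c = C_c·H/(1+e₀)·log₁₀(σ'_f/σ'_0) = 0.38×3.1/(1+0.77)×log₁₀(75.241/34.57)
    = 0.66554 × 0.33776 = 0.2248 m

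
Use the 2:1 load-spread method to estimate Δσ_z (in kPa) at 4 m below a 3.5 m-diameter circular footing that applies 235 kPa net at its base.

By the 2:1 method the load spreads at 1 horizontal : 2 vertical, so at depth z the loaded area has grown by z in each plan dimension:
Δσ ≈ qD²/(D+z)² = 235×3.5²/(3.5+4)² = 51.178 kPa

Δσ_z ≈ 51.2 kPa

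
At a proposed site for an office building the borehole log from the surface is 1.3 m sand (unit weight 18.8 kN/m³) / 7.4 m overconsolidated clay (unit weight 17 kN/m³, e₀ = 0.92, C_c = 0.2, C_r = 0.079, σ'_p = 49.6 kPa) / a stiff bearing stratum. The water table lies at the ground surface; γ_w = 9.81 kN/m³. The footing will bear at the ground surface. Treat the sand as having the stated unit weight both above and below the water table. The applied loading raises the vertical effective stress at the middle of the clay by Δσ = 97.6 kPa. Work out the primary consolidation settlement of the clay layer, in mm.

S_c ≈ 372 mm

Mid-depth of clay below the ground surface: z = 1.3 + 7.4/2 = 5 m.
Total vertical stress at mid-clay: σ_v = 18.8×1.3 + 17×3.7 = 87.34 kPa.
Pore pressure: u = 9.81×(5 − 0) = 49.05 kPa.
Initial effective stress: σ'_0 = σ_v − u = 87.34 − 49.05 = 38.29 kPa.
Final effective stress: σ'_f = 38.29 + 97.6 = 135.89 kPa.
σ'_f = 135.89 > σ'_p = 49.6 kPa, so the stress path crosses the preconsolidation pressure — recompression up to σ'_p, then virgin compression beyond:
S_c = H/(1+e₀)·[C_r·log₁₀(σ'_p/σ'_0) + C_c·log₁₀(σ'_f/σ'_p)]
    = 7.4/1.92 × [0.079×log₁₀(49.6/38.29) + 0.2×log₁₀(135.89/49.6)]
    = 3.8542 × [0.0088793 + 0.087541] = 0.3716 m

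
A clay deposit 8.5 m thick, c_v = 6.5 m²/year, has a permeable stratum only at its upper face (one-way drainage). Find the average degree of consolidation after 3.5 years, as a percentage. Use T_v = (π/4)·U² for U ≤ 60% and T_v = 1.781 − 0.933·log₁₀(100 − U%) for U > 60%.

Drainage path length: H_d = H = 8.5 m (single drainage).
T_v = c_v·t/H_d² = 6.5×3.5/8.5² = 0.31488.
T_v = 0.31488 corresponds to the U > 60% branch:
U = 1 − 10^((1.781 − T_v)/0.933)/100 = 0.6273

U ≈ 62.7 %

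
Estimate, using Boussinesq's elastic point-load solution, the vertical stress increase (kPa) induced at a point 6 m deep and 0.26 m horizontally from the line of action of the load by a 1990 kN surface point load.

Δσ_z ≈ 26.3 kPa

Boussinesq vertical stress below a point load on an elastic half-space:
Δσ_z = 3P/(2πz²) · [1 + (r/z)²]^(−5/2)
r/z = 0.26/6 = 0.043333; [1+(r/z)²]^(−5/2) = 0.99532.
Δσ_z = 3×1990/(2π×6²) × 0.99532 = 26.393 × 0.99532 = 26.27 kPa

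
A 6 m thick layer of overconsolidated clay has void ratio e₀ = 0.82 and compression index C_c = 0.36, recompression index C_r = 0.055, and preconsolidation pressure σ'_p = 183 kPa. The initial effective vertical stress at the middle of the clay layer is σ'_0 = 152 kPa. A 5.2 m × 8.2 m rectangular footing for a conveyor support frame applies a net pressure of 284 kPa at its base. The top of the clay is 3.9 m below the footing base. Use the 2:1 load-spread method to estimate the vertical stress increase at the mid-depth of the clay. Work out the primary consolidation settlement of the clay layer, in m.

S_c ≈ 0.105 m

Mid-depth of clay below the footing base: z = 3.9 + 6/2 = 6.9 m.
Stress increase at mid-clay by the 2:1 spreading method:
Δσ = qBL/((B+z)(L+z)) = 284×5.2×8.2/((5.2+6.9)(8.2+6.9)) = 66.279 kPa
Final effective stress: σ'_f = 152 + 66.279 = 218.28 kPa.
σ'_f = 218.28 > σ'_p = 183 kPa, so the stress path crosses the preconsolidation pressure — recompression up to σ'_p, then virgin compression beyond:
S_c = H/(1+e₀)·[C_r·log₁₀(σ'_p/σ'_0) + C_c·log₁₀(σ'_f/σ'_p)]
    = 6/1.82 × [0.055×log₁₀(183/152) + 0.36×log₁₀(218.28/183)]
    = 3.2967 × [0.0044334 + 0.027563] = 0.1055 m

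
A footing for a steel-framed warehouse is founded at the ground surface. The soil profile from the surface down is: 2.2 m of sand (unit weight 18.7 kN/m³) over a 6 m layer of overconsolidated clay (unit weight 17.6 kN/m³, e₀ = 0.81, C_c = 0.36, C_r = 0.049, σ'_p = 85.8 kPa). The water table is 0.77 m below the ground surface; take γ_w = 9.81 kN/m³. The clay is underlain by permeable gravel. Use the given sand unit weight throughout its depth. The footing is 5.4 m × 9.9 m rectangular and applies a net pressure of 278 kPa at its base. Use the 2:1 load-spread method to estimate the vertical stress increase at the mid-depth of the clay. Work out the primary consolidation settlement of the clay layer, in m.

S_c ≈ 0.303 m

Mid-depth of clay below the ground surface: z = 2.2 + 6/2 = 5.2 m.
Total vertical stress at mid-clay: σ_v = 18.7×2.2 + 17.6×3 = 93.94 kPa.
Pore pressure: u = 9.81×(5.2 − 0.77) = 43.458 kPa.
Initial effective stress: σ'_0 = σ_v − u = 93.94 − 43.458 = 50.482 kPa.
Stress increase at mid-clay by the 2:1 spreading method:
Δσ = qBL/((B+z)(L+z)) = 278×5.4×9.9/((5.4+5.2)(9.9+5.2)) = 92.852 kPa
Final effective stress: σ'_f = 50.482 + 92.852 = 143.33 kPa.
σ'_f = 143.33 > σ'_p = 85.8 kPa, so the stress path crosses the preconsolidation pressure — recompression up to σ'_p, then virgin compression beyond:
S_c = H/(1+e₀)·[C_r·log₁₀(σ'_p/σ'_0) + C_c·log₁₀(σ'_f/σ'_p)]
    = 6/1.81 × [0.049×log₁₀(85.8/50.482) + 0.36×log₁₀(143.33/85.8)]
    = 3.3149 × [0.011287 + 0.080226] = 0.3034 m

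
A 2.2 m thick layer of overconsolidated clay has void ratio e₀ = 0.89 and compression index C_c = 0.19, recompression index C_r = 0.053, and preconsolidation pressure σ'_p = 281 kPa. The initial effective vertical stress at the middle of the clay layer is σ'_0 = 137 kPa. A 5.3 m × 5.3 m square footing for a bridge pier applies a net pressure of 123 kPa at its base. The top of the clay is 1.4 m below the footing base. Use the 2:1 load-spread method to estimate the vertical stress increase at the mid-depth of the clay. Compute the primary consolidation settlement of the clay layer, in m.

S_c ≈ 0.00929 m

Mid-depth of clay below the footing base: z = 1.4 + 2.2/2 = 2.5 m.
Stress increase at mid-clay by the 2:1 spreading method:
Δσ = qBL/((B+z)(L+z)) = 123×5.3×5.3/((5.3+2.5)(5.3+2.5)) = 56.789 kPa
Final effective stress: σ'_f = 137 + 56.789 = 193.79 kPa.
σ'_f = 193.79 ≤ σ'_p = 281 kPa, so the clay remains overconsolidated and only the recompression index applies:
S_c = C_r·H/(1+e₀)·log₁₀(σ'_f/σ'_0) = 0.053×2.2/1.89×log₁₀(193.79/137)
    = 0.061692 × 0.15061 = 0.009291 m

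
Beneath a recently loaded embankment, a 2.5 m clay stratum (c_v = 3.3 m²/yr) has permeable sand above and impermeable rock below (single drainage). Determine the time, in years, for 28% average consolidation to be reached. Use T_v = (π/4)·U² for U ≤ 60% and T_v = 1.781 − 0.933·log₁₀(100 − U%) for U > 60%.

t ≈ 0.117 years

Drainage path length: H_d = H = 2.5 m (single drainage).
U ≤ 60%: T_v = (π/4)·U² = (π/4)×0.28² = 0.061575.
t = T_v·H_d²/c_v = 0.061575×2.5²/3.3 = 0.1166 years.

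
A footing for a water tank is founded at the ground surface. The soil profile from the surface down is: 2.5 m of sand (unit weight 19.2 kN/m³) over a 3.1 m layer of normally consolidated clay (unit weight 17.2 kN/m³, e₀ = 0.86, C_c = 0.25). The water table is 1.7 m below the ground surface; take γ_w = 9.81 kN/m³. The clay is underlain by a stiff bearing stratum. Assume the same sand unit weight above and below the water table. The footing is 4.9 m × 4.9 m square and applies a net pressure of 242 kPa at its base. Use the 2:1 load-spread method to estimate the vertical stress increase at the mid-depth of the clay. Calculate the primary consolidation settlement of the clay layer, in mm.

S_c ≈ 159 mm

Mid-depth of clay below the ground surface: z = 2.5 + 3.1/2 = 4.05 m.
Total vertical stress at mid-clay: σ_v = 19.2×2.5 + 17.2×1.55 = 74.66 kPa.
Pore pressure: u = 9.81×(4.05 − 1.7) = 23.054 kPa.
Initial effective stress: σ'_0 = σ_v − u = 74.66 − 23.054 = 51.606 kPa.
Stress increase at mid-clay by the 2:1 spreading method:
Δσ = qBL/((B+z)(L+z)) = 242×4.9×4.9/((4.9+4.05)(4.9+4.05)) = 72.537 kPa
Final effective stress: σ'_f = σ'_0 + Δσ = 51.606 + 72.537 = 124.14 kPa.
Normally consolidated clay, so the full stress increment lies on the virgin compression line:
S_c = C_c·H/(1+e₀)·log₁₀(σ'_f/σ'_0) = 0.25×3.1/(1+0.86)×log₁₀(124.14/51.606)
    = 0.41667 × 0.38121 = 0.1588 m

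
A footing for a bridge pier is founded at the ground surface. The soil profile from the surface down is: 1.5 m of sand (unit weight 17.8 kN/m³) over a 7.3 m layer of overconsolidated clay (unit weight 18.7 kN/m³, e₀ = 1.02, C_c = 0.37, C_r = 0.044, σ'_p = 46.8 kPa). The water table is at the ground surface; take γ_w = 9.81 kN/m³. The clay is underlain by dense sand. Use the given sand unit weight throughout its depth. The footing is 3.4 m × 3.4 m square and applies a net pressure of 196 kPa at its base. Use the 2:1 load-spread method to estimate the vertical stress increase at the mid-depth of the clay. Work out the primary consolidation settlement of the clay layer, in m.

Mid-depth of clay below the ground surface: z = 1.5 + 7.3/2 = 5.15 m.
Total vertical stress at mid-clay: σ_v = 17.8×1.5 + 18.7×3.65 = 94.955 kPa.
Pore pressure: u = 9.81×(5.15 − 0) = 50.522 kPa.
Initial effective stress: σ'_0 = σ_v − u = 94.955 − 50.522 = 44.433 kPa.
Stress increase at mid-clay by the 2:1 spreading method:
Δσ = qBL/((B+z)(L+z)) = 196×3.4×3.4/((3.4+5.15)(3.4+5.15)) = 30.994 kPa
Final effective stress: σ'_f = 44.433 + 30.994 = 75.427 kPa.
σ'_f = 75.427 > σ'_p = 46.8 kPa, so the stress path crosses the preconsolidation pressure — recompression up to σ'_p, then virgin compression beyond:
S_c = H/(1+e₀)·[C_r·log₁₀(σ'_p/σ'_0) + C_c·log₁₀(σ'_f/σ'_p)]
    = 7.3/2.02 × [0.044×log₁₀(46.8/44.433) + 0.37×log₁₀(75.427/46.8)]
    = 3.6139 × [0.00099177 + 0.076694] = 0.2807 m

S_c ≈ 0.281 m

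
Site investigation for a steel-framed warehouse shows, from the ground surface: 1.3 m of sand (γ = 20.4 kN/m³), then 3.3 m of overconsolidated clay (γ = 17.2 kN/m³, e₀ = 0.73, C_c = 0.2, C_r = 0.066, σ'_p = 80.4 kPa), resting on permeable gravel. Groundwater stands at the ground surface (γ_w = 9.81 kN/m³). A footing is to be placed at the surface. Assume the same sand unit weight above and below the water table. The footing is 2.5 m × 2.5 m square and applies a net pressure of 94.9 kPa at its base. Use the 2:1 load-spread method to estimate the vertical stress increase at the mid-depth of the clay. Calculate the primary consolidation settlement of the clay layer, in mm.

S_c ≈ 31.2 mm

Mid-depth of clay below the ground surface: z = 1.3 + 3.3/2 = 2.95 m.
Total vertical stress at mid-clay: σ_v = 20.4×1.3 + 17.2×1.65 = 54.9 kPa.
Pore pressure: u = 9.81×(2.95 − 0) = 28.94 kPa.
Initial effective stress: σ'_0 = σ_v − u = 54.9 − 28.94 = 25.96 kPa.
Stress increase at mid-clay by the 2:1 spreading method:
Δσ = qBL/((B+z)(L+z)) = 94.9×2.5×2.5/((2.5+2.95)(2.5+2.95)) = 19.969 kPa
Final effective stress: σ'_f = 25.96 + 19.969 = 45.929 kPa.
σ'_f = 45.929 ≤ σ'_p = 80.4 kPa, so the clay remains overconsolidated and only the recompression index applies:
S_c = C_r·H/(1+e₀)·log₁₀(σ'_f/σ'_0) = 0.066×3.3/1.73×log₁₀(45.929/25.96)
    = 0.1259 × 0.24778 = 0.03119 m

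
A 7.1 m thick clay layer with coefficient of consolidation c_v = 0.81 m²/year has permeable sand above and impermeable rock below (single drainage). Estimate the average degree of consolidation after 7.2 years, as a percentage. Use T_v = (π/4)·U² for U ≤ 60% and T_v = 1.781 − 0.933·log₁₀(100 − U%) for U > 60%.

Drainage path length: H_d = H = 7.1 m (single drainage).
T_v = c_v·t/H_d² = 0.81×7.2/7.1² = 0.11569.
T_v = 0.11569 corresponds to the U ≤ 60% branch:
U = √(4T_v/π) = 0.3838

U ≈ 38.4 %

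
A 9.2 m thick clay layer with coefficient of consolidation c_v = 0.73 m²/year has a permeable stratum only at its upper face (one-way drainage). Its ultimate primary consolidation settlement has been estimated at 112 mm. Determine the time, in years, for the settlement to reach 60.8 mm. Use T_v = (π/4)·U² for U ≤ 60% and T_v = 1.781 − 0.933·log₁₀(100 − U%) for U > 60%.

Drainage path length: H_d = H = 9.2 m (single drainage).
U = S(t)/S_ult = 60.8/112 = 0.5429.
U ≤ 60%: T_v = (π/4)·U² = (π/4)×0.54286² = 0.23145.
t = T_v·H_d²/c_v = 0.23145×9.2²/0.73 = 26.84 years.

t ≈ 26.8 years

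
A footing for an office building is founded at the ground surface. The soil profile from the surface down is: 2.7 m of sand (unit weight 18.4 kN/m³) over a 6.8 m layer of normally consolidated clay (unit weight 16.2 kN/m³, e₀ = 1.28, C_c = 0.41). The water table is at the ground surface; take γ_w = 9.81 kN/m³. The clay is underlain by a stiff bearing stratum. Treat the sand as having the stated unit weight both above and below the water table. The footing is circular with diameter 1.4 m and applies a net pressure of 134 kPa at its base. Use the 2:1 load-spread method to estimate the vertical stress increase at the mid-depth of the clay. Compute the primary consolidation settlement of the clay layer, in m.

S_c ≈ 0.0525 m

Mid-depth of clay below the ground surface: z = 2.7 + 6.8/2 = 6.1 m.
Total vertical stress at mid-clay: σ_v = 18.4×2.7 + 16.2×3.4 = 104.76 kPa.
Pore pressure: u = 9.81×(6.1 − 0) = 59.841 kPa.
Initial effective stress: σ'_0 = σ_v − u = 104.76 − 59.841 = 44.919 kPa.
Stress increase at mid-clay by the 2:1 spreading method:
Δσ ≈ qD²/(D+z)² = 134×1.4²/(1.4+6.1)² = 4.6692 kPa
Final effective stress: σ'_f = σ'_0 + Δσ = 44.919 + 4.6692 = 49.588 kPa.
Normally consolidated clay, so the full stress increment lies on the virgin compression line:
S_c = C_c·H/(1+e₀)·log₁₀(σ'_f/σ'_0) = 0.41×6.8/(1+1.28)×log₁₀(49.588/44.919)
    = 1.2228 × 0.042947 = 0.05252 m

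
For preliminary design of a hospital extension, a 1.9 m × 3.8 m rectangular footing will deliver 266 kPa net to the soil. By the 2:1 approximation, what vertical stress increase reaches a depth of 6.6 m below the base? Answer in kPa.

By the 2:1 method the load spreads at 1 horizontal : 2 vertical, so at depth z the loaded area has grown by z in each plan dimension:
Δσ = qBL/((B+z)(L+z)) = 266×1.9×3.8/((1.9+6.6)(3.8+6.6)) = 21.725 kPa

Δσ_z ≈ 21.7 kPa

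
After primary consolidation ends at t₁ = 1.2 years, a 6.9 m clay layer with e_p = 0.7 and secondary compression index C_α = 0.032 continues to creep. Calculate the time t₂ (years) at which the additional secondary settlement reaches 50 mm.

t₂ ≈ 2.91 years

S_s = C_α·H/(1+e_p)·log₁₀(t₂/t₁) ⇒ log₁₀(t₂/t₁) = S_s·(1+e_p)/(C_α·H).
log₁₀(t₂/t₁) = 0.05 × (1+0.7) / (0.032×6.9) = 0.385
t₂ = t₁ × 10^0.385 = 1.2 × 2.426 = 2.912 years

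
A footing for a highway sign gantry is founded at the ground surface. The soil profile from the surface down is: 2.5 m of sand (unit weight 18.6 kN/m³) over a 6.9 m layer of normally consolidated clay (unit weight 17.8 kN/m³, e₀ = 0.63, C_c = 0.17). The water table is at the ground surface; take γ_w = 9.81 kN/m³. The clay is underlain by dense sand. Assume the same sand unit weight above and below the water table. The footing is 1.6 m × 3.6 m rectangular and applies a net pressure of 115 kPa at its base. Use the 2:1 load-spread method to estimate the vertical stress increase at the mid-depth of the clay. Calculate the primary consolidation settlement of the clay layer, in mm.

Mid-depth of clay below the ground surface: z = 2.5 + 6.9/2 = 5.95 m.
Total vertical stress at mid-clay: σ_v = 18.6×2.5 + 17.8×3.45 = 107.91 kPa.
Pore pressure: u = 9.81×(5.95 − 0) = 58.37 kPa.
Initial effective stress: σ'_0 = σ_v − u = 107.91 − 58.37 = 49.54 kPa.
Stress increase at mid-clay by the 2:1 spreading method:
Δσ = qBL/((B+z)(L+z)) = 115×1.6×3.6/((1.6+5.95)(3.6+5.95)) = 9.1869 kPa
Final effective stress: σ'_f = σ'_0 + Δσ = 49.54 + 9.1869 = 58.727 kPa.
Normally consolidated clay, so the full stress increment lies on the virgin compression line:
S_c = C_c·H/(1+e₀)·log₁₀(σ'_f/σ'_0) = 0.17×6.9/(1+0.63)×log₁₀(58.727/49.54)
    = 0.71963 × 0.073882 = 0.05317 m

S_c ≈ 53.2 mm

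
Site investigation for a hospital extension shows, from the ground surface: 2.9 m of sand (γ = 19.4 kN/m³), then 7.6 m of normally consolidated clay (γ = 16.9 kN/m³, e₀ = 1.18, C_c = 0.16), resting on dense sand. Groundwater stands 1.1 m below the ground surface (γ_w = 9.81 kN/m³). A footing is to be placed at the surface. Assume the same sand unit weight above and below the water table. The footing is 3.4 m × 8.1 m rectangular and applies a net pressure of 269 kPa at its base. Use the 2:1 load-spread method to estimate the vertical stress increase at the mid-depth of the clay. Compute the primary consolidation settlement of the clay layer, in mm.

S_c ≈ 136 mm

Mid-depth of clay below the ground surface: z = 2.9 + 7.6/2 = 6.7 m.
Total vertical stress at mid-clay: σ_v = 19.4×2.9 + 16.9×3.8 = 120.48 kPa.
Pore pressure: u = 9.81×(6.7 − 1.1) = 54.936 kPa.
Initial effective stress: σ'_0 = σ_v − u = 120.48 − 54.936 = 65.544 kPa.
Stress increase at mid-clay by the 2:1 spreading method:
Δσ = qBL/((B+z)(L+z)) = 269×3.4×8.1/((3.4+6.7)(8.1+6.7)) = 49.56 kPa
Final effective stress: σ'_f = σ'_0 + Δσ = 65.544 + 49.56 = 115.1 kPa.
Normally consolidated clay, so the full stress increment lies on the virgin compression line:
S_c = C_c·H/(1+e₀)·log₁₀(σ'_f/σ'_0) = 0.16×7.6/(1+1.18)×log₁₀(115.1/65.544)
    = 0.5578 × 0.24454 = 0.1364 m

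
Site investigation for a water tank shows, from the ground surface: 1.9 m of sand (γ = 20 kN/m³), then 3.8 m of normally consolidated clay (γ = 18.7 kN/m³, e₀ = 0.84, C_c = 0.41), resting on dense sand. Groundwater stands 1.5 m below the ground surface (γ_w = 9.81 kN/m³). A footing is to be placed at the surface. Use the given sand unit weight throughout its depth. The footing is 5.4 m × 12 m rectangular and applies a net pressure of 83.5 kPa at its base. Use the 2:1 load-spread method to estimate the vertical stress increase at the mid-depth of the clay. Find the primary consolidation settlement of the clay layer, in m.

S_c ≈ 0.202 m

Mid-depth of clay below the ground surface: z = 1.9 + 3.8/2 = 3.8 m.
Total vertical stress at mid-clay: σ_v = 20×1.9 + 18.7×1.9 = 73.53 kPa.
Pore pressure: u = 9.81×(3.8 − 1.5) = 22.563 kPa.
Initial effective stress: σ'_0 = σ_v − u = 73.53 − 22.563 = 50.967 kPa.
Stress increase at mid-clay by the 2:1 spreading method:
Δσ = qBL/((B+z)(L+z)) = 83.5×5.4×12/((5.4+3.8)(12+3.8)) = 37.223 kPa
Final effective stress: σ'_f = σ'_0 + Δσ = 50.967 + 37.223 = 88.19 kPa.
Normally consolidated clay, so the full stress increment lies on the virgin compression line:
S_c = C_c·H/(1+e₀)·log₁₀(σ'_f/σ'_0) = 0.41×3.8/(1+0.84)×log₁₀(88.19/50.967)
    = 0.84674 × 0.23813 = 0.2016 m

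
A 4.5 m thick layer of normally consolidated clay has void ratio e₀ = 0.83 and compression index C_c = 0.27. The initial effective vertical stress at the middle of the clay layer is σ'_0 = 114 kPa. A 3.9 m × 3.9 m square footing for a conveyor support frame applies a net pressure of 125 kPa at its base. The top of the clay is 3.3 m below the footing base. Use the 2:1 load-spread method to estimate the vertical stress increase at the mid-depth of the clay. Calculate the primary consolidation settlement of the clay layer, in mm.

Mid-depth of clay below the footing base: z = 3.3 + 4.5/2 = 5.55 m.
Stress increase at mid-clay by the 2:1 spreading method:
Δσ = qBL/((B+z)(L+z)) = 125×3.9×3.9/((3.9+5.55)(3.9+5.55)) = 21.29 kPa
Final effective stress: σ'_f = σ'_0 + Δσ = 114 + 21.29 = 135.29 kPa.
Normally consolidated clay, so the full stress increment lies on the virgin compression line:
S_c = C_c·H/(1+e₀)·log₁₀(σ'_f/σ'_0) = 0.27×4.5/(1+0.83)×log₁₀(135.29/114)
    = 0.66393 × 0.074361 = 0.04937 m

S_c ≈ 49.4 mm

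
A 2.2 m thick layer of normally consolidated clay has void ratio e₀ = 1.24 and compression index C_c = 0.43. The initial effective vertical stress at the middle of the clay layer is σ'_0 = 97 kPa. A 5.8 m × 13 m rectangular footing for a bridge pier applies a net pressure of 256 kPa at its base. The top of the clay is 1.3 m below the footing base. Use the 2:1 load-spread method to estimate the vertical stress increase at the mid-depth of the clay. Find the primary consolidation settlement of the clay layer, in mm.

Mid-depth of clay below the footing base: z = 1.3 + 2.2/2 = 2.4 m.
Stress increase at mid-clay by the 2:1 spreading method:
Δσ = qBL/((B+z)(L+z)) = 256×5.8×13/((5.8+2.4)(13+2.4)) = 152.85 kPa
Final effective stress: σ'_f = σ'_0 + Δσ = 97 + 152.85 = 249.85 kPa.
Normally consolidated clay, so the full stress increment lies on the virgin compression line:
S_c = C_c·H/(1+e₀)·log₁₀(σ'_f/σ'_0) = 0.43×2.2/(1+1.24)×log₁₀(249.85/97)
    = 0.42232 × 0.41091 = 0.1735 m

S_c ≈ 174 mm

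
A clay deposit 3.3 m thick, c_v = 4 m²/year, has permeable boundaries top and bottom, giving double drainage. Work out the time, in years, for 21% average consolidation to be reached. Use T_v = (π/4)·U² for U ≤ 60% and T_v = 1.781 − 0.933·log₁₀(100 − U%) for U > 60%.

Drainage path length: H_d = H/2 = 1.65 m (double drainage).
U ≤ 60%: T_v = (π/4)·U² = (π/4)×0.21² = 0.034636.
t = T_v·H_d²/c_v = 0.034636×1.65²/4 = 0.02357 years.

t ≈ 0.0236 years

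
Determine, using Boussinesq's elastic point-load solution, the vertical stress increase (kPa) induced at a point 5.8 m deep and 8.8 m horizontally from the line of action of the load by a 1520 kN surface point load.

Δσ_z ≈ 1.09 kPa

Boussinesq vertical stress below a point load on an elastic half-space:
Δσ_z = 3P/(2πz²) · [1 + (r/z)²]^(−5/2)
r/z = 8.8/5.8 = 1.5172; [1+(r/z)²]^(−5/2) = 0.050472.
Δσ_z = 3×1520/(2π×5.8²) × 0.050472 = 21.574 × 0.050472 = 1.089 kPa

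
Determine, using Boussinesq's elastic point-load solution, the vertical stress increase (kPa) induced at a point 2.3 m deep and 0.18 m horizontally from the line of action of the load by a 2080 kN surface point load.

Boussinesq vertical stress below a point load on an elastic half-space:
Δσ_z = 3P/(2πz²) · [1 + (r/z)²]^(−5/2)
r/z = 0.18/2.3 = 0.078261; [1+(r/z)²]^(−5/2) = 0.98485.
Δσ_z = 3×2080/(2π×2.3²) × 0.98485 = 187.74 × 0.98485 = 184.9 kPa

Δσ_z ≈ 185 kPa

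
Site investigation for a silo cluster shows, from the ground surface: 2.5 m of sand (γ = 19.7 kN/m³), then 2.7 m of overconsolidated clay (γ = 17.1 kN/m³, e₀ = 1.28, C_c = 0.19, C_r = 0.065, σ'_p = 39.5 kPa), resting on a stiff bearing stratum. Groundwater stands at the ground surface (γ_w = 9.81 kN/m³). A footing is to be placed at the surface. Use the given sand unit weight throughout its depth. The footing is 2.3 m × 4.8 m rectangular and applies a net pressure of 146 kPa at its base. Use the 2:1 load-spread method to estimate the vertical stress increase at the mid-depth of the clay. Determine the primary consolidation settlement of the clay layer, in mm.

Mid-depth of clay below the ground surface: z = 2.5 + 2.7/2 = 3.85 m.
Total vertical stress at mid-clay: σ_v = 19.7×2.5 + 17.1×1.35 = 72.335 kPa.
Pore pressure: u = 9.81×(3.85 − 0) = 37.769 kPa.
Initial effective stress: σ'_0 = σ_v − u = 72.335 − 37.769 = 34.566 kPa.
Stress increase at mid-clay by the 2:1 spreading method:
Δσ = qBL/((B+z)(L+z)) = 146×2.3×4.8/((2.3+3.85)(4.8+3.85)) = 30.299 kPa
Final effective stress: σ'_f = 34.566 + 30.299 = 64.865 kPa.
σ'_f = 64.865 > σ'_p = 39.5 kPa, so the stress path crosses the preconsolidation pressure — recompression up to σ'_p, then virgin compression beyond:
S_c = H/(1+e₀)·[C_r·log₁₀(σ'_p/σ'_0) + C_c·log₁₀(σ'_f/σ'_p)]
    = 2.7/2.28 × [0.065×log₁₀(39.5/34.566) + 0.19×log₁₀(64.865/39.5)]
    = 1.1842 × [0.0037666 + 0.040929] = 0.05293 m

S_c ≈ 52.9 mm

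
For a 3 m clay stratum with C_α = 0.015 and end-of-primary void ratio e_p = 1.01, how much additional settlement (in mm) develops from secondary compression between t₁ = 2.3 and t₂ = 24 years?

S_s ≈ 22.8 mm

Secondary compression: S_s = C_α·H/(1+e_p)·log₁₀(t₂/t₁)
S_s = 0.015×3/(1+1.01)×log₁₀(24/2.3)
    = 0.02239 × 1.018 = 0.0228 m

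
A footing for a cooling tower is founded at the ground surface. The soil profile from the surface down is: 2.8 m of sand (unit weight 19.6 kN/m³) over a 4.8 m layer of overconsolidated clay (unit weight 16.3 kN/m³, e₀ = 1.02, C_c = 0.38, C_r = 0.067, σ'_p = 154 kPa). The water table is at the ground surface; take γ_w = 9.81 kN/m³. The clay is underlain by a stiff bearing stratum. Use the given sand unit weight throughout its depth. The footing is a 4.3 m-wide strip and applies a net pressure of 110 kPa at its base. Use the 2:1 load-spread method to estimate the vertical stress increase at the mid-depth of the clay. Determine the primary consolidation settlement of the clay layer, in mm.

S_c ≈ 53.2 mm

Mid-depth of clay below the ground surface: z = 2.8 + 4.8/2 = 5.2 m.
Total vertical stress at mid-clay: σ_v = 19.6×2.8 + 16.3×2.4 = 94 kPa.
Pore pressure: u = 9.81×(5.2 − 0) = 51.012 kPa.
Initial effective stress: σ'_0 = σ_v − u = 94 − 51.012 = 42.988 kPa.
Stress increase at mid-clay by the 2:1 spreading method:
Δσ = qB/(B+z) = 110×4.3/(4.3+5.2) = 49.789 kPa
Final effective stress: σ'_f = 42.988 + 49.789 = 92.777 kPa.
σ'_f = 92.777 ≤ σ'_p = 154 kPa, so the clay remains overconsolidated and only the recompression index applies:
S_c = C_r·H/(1+e₀)·log₁₀(σ'_f/σ'_0) = 0.067×4.8/2.02×log₁₀(92.777/42.988)
    = 0.15921 × 0.33409 = 0.05319 m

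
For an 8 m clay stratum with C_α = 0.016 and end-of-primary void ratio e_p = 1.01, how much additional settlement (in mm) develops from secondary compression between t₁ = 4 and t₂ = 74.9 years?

Secondary compression: S_s = C_α·H/(1+e_p)·log₁₀(t₂/t₁)
S_s = 0.016×8/(1+1.01)×log₁₀(74.9/4)
    = 0.06368 × 1.272 = 0.08103 m

S_s ≈ 81 mm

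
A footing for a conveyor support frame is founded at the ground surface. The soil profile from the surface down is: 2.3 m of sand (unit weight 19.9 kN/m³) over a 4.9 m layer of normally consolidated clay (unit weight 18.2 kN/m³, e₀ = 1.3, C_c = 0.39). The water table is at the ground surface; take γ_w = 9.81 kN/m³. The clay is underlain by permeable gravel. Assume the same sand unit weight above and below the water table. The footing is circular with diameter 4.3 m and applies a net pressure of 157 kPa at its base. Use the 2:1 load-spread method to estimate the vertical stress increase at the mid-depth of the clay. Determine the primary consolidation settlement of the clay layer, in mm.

Mid-depth of clay below the ground surface: z = 2.3 + 4.9/2 = 4.75 m.
Total vertical stress at mid-clay: σ_v = 19.9×2.3 + 18.2×2.45 = 90.36 kPa.
Pore pressure: u = 9.81×(4.75 − 0) = 46.598 kPa.
Initial effective stress: σ'_0 = σ_v − u = 90.36 − 46.598 = 43.762 kPa.
Stress increase at mid-clay by the 2:1 spreading method:
Δσ ≈ qD²/(D+z)² = 157×4.3²/(4.3+4.75)² = 35.444 kPa
Final effective stress: σ'_f = σ'_0 + Δσ = 43.762 + 35.444 = 79.206 kPa.
Normally consolidated clay, so the full stress increment lies on the virgin compression line:
S_c = C_c·H/(1+e₀)·log₁₀(σ'_f/σ'_0) = 0.39×4.9/(1+1.3)×log₁₀(79.206/43.762)
    = 0.83087 × 0.25766 = 0.2141 m

S_c ≈ 214 mm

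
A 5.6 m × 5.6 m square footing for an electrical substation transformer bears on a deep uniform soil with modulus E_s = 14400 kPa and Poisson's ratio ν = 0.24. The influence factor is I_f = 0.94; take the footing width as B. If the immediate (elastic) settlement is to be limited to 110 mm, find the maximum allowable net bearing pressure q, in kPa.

S_e = q·B·(1−ν²)/E_s · I_f  ⇒  q = S_e·E_s / (B·(1−ν²)·I_f).
q = 0.11 × 14400 / (5.6 × 0.9424 × 0.94) = 319.3 kPa

q ≈ 319 kPa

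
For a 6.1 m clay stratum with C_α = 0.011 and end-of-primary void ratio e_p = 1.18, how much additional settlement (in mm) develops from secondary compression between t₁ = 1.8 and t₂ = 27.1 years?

Secondary compression: S_s = C_α·H/(1+e_p)·log₁₀(t₂/t₁)
S_s = 0.011×6.1/(1+1.18)×log₁₀(27.1/1.8)
    = 0.03078 × 1.178 = 0.03625 m

S_s ≈ 36.2 mm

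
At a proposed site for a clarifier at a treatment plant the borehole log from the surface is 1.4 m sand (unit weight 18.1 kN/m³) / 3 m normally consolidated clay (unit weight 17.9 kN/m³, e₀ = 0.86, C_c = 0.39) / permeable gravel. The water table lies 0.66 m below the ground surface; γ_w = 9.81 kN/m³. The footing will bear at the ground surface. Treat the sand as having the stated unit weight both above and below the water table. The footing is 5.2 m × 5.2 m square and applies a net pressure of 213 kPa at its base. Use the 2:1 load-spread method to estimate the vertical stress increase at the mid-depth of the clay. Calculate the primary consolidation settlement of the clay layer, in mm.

S_c ≈ 372 mm

Mid-depth of clay below the ground surface: z = 1.4 + 3/2 = 2.9 m.
Total vertical stress at mid-clay: σ_v = 18.1×1.4 + 17.9×1.5 = 52.19 kPa.
Pore pressure: u = 9.81×(2.9 − 0.66) = 21.974 kPa.
Initial effective stress: σ'_0 = σ_v − u = 52.19 − 21.974 = 30.216 kPa.
Stress increase at mid-clay by the 2:1 spreading method:
Δσ = qBL/((B+z)(L+z)) = 213×5.2×5.2/((5.2+2.9)(5.2+2.9)) = 87.784 kPa
Final effective stress: σ'_f = σ'_0 + Δσ = 30.216 + 87.784 = 118 kPa.
Normally consolidated clay, so the full stress increment lies on the virgin compression line:
S_c = C_c·H/(1+e₀)·log₁₀(σ'_f/σ'_0) = 0.39×3/(1+0.86)×log₁₀(118/30.216)
    = 0.62903 × 0.59165 = 0.3722 m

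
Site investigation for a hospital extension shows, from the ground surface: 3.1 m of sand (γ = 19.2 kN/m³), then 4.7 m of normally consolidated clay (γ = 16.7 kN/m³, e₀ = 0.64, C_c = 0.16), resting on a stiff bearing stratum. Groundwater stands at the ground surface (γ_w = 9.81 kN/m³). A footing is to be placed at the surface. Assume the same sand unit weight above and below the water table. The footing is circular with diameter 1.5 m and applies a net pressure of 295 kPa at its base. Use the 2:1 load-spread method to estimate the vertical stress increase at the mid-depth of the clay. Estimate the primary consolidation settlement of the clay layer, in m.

S_c ≈ 0.0528 m

Mid-depth of clay below the ground surface: z = 3.1 + 4.7/2 = 5.45 m.
Total vertical stress at mid-clay: σ_v = 19.2×3.1 + 16.7×2.35 = 98.765 kPa.
Pore pressure: u = 9.81×(5.45 − 0) = 53.465 kPa.
Initial effective stress: σ'_0 = σ_v − u = 98.765 − 53.465 = 45.3 kPa.
Stress increase at mid-clay by the 2:1 spreading method:
Δσ ≈ qD²/(D+z)² = 295×1.5²/(1.5+5.45)² = 13.742 kPa
Final effective stress: σ'_f = σ'_0 + Δσ = 45.3 + 13.742 = 59.042 kPa.
Normally consolidated clay, so the full stress increment lies on the virgin compression line:
S_c = C_c·H/(1+e₀)·log₁₀(σ'_f/σ'_0) = 0.16×4.7/(1+0.64)×log₁₀(59.042/45.3)
    = 0.45854 × 0.11506 = 0.05276 m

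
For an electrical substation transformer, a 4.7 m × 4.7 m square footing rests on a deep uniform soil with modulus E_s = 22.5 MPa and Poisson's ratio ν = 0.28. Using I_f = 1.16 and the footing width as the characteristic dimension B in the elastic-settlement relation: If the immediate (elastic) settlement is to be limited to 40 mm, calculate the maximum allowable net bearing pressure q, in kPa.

E_s = 22.5 MPa = 22500 kPa.
S_e = q·B·(1−ν²)/E_s · I_f  ⇒  q = S_e·E_s / (B·(1−ν²)·I_f).
q = 0.04 × 22500 / (4.7 × 0.9216 × 1.16) = 179.1 kPa

q ≈ 179 kPa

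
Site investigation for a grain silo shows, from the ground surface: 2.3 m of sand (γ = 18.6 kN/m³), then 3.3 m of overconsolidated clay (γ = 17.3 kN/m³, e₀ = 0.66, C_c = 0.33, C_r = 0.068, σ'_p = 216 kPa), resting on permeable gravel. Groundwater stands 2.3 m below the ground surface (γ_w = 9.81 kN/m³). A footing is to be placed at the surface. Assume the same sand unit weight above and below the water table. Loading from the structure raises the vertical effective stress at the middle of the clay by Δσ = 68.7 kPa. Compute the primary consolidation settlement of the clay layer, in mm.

Mid-depth of clay below the ground surface: z = 2.3 + 3.3/2 = 3.95 m.
Total vertical stress at mid-clay: σ_v = 18.6×2.3 + 17.3×1.65 = 71.325 kPa.
Pore pressure: u = 9.81×(3.95 − 2.3) = 16.186 kPa.
Initial effective stress: σ'_0 = σ_v − u = 71.325 − 16.186 = 55.139 kPa.
Final effective stress: σ'_f = 55.139 + 68.7 = 123.84 kPa.
σ'_f = 123.84 ≤ σ'_p = 216 kPa, so the clay remains overconsolidated and only the recompression index applies:
S_c = C_r·H/(1+e₀)·log₁₀(σ'_f/σ'_0) = 0.068×3.3/1.66×log₁₀(123.84/55.139)
    = 0.13518 × 0.3514 = 0.0475 m

S_c ≈ 47.5 mm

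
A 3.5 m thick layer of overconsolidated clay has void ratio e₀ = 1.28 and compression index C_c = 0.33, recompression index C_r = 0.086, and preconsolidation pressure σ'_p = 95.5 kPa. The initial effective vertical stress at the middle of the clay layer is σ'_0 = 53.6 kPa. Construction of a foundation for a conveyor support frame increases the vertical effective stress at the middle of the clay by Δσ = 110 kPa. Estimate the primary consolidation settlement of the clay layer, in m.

Final effective stress: σ'_f = 53.6 + 110 = 163.6 kPa.
σ'_f = 163.6 > σ'_p = 95.5 kPa, so the stress path crosses the preconsolidation pressure — recompression up to σ'_p, then virgin compression beyond:
S_c = H/(1+e₀)·[C_r·log₁₀(σ'_p/σ'_0) + C_c·log₁₀(σ'_f/σ'_p)]
    = 3.5/2.28 × [0.086×log₁₀(95.5/53.6) + 0.33×log₁₀(163.6/95.5)]
    = 1.5351 × [0.021572 + 0.077147] = 0.1515 m

S_c ≈ 0.152 m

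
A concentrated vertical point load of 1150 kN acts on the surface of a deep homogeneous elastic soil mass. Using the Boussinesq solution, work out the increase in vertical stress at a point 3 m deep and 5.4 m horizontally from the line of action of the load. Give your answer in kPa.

Δσ_z ≈ 1.65 kPa

Boussinesq vertical stress below a point load on an elastic half-space:
Δσ_z = 3P/(2πz²) · [1 + (r/z)²]^(−5/2)
r/z = 5.4/3 = 1.8; [1+(r/z)²]^(−5/2) = 0.027014.
Δσ_z = 3×1150/(2π×3²) × 0.027014 = 61.009 × 0.027014 = 1.648 kPa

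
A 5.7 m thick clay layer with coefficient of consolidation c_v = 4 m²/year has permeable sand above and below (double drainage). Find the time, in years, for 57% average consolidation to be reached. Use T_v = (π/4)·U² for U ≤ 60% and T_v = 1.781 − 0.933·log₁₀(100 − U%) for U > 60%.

t ≈ 0.518 years

Drainage path length: H_d = H/2 = 2.85 m (double drainage).
U ≤ 60%: T_v = (π/4)·U² = (π/4)×0.57² = 0.25518.
t = T_v·H_d²/c_v = 0.25518×2.85²/4 = 0.5182 years.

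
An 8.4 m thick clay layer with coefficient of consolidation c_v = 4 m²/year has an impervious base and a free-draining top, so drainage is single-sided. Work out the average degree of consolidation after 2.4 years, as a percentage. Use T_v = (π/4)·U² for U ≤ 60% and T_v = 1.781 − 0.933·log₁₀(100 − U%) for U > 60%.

Drainage path length: H_d = H = 8.4 m (single drainage).
T_v = c_v·t/H_d² = 4×2.4/8.4² = 0.13605.
T_v = 0.13605 corresponds to the U ≤ 60% branch:
U = √(4T_v/π) = 0.4162

U ≈ 41.6 %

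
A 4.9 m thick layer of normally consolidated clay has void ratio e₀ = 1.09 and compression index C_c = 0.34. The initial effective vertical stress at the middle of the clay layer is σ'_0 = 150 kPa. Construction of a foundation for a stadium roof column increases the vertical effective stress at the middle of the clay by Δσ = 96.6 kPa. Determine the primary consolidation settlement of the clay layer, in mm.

S_c ≈ 172 mm

Final effective stress: σ'_f = σ'_0 + Δσ = 150 + 96.6 = 246.6 kPa.
Normally consolidated clay, so the full stress increment lies on the virgin compression line:
S_c = C_c·H/(1+e₀)·log₁₀(σ'_f/σ'_0) = 0.34×4.9/(1+1.09)×log₁₀(246.6/150)
    = 0.79713 × 0.2159 = 0.1721 m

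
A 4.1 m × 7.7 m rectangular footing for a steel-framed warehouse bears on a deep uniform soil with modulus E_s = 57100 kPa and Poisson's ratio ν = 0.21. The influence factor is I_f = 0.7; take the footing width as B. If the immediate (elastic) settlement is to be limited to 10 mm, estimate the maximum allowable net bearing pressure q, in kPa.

S_e = q·B·(1−ν²)/E_s · I_f  ⇒  q = S_e·E_s / (B·(1−ν²)·I_f).
q = 0.01 × 57100 / (4.1 × 0.9559 × 0.7) = 208.1 kPa

q ≈ 208 kPa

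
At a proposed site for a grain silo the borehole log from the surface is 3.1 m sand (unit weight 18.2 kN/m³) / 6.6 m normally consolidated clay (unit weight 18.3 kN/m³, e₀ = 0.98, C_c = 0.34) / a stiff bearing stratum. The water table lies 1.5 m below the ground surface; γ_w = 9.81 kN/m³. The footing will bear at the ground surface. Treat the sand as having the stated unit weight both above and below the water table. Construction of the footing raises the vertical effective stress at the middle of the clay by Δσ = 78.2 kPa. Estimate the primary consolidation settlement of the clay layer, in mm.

S_c ≈ 374 mm

Mid-depth of clay below the ground surface: z = 3.1 + 6.6/2 = 6.4 m.
Total vertical stress at mid-clay: σ_v = 18.2×3.1 + 18.3×3.3 = 116.81 kPa.
Pore pressure: u = 9.81×(6.4 − 1.5) = 48.069 kPa.
Initial effective stress: σ'_0 = σ_v − u = 116.81 − 48.069 = 68.741 kPa.
Final effective stress: σ'_f = σ'_0 + Δσ = 68.741 + 78.2 = 146.94 kPa.
Normally consolidated clay, so the full stress increment lies on the virgin compression line:
S_c = C_c·H/(1+e₀)·log₁₀(σ'_f/σ'_0) = 0.34×6.6/(1+0.98)×log₁₀(146.94/68.741)
    = 1.1333 × 0.32992 = 0.3739 m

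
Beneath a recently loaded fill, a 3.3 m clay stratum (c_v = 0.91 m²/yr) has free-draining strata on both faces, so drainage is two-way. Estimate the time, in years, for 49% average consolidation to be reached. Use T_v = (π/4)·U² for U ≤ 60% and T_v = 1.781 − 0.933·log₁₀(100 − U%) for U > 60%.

t ≈ 0.564 years

Drainage path length: H_d = H/2 = 1.65 m (double drainage).
U ≤ 60%: T_v = (π/4)·U² = (π/4)×0.49² = 0.18857.
t = T_v·H_d²/c_v = 0.18857×1.65²/0.91 = 0.5642 years.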